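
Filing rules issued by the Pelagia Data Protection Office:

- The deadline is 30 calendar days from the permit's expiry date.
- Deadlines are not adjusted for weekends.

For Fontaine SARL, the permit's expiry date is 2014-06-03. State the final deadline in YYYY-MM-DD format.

2014-07-03

30 calendar days after 2014-06-03 is 2014-07-03.
2014-07-03 falls on a Thursday. The rules make no weekend/holiday allowance, so it remains 2014-07-03.
Deadline: 2014-07-03.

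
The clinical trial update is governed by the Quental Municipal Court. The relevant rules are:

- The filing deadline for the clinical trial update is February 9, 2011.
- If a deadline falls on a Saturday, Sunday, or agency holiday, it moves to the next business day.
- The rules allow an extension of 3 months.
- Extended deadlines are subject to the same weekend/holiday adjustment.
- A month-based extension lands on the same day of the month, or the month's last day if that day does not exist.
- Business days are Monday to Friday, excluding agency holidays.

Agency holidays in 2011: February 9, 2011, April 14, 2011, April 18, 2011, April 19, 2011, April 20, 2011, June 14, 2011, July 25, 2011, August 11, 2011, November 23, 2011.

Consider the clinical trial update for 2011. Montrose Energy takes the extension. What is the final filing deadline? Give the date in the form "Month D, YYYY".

May 10, 2011

Start from the fixed due date, February 9, 2011.
February 9, 2011 is a listed holiday; the next business day is February 10, 2011 (Thursday).
The 3 months extension carries February 10, 2011 to May 10, 2011.
Since May 10, 2011 is a Tuesday and not a holiday, the date is unchanged.
So the filing is due May 10, 2011.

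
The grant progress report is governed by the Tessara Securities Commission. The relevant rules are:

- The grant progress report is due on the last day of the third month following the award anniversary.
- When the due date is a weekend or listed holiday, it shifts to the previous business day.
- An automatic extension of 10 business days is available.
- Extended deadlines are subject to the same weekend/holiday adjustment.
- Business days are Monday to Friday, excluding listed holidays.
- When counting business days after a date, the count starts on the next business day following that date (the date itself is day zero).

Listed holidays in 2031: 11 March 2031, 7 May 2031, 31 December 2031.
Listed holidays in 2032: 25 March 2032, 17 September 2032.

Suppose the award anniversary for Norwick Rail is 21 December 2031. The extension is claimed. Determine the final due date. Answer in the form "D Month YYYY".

14 April 2032

3 months after 21 December 2031 falls in March 2032; the last day of that month is 31 March 2032.
31 March 2032 is a Wednesday and not a listed holiday, so it stands.
The 10-business-day extension runs from 31 March 2032 to 14 April 2032.
Since 14 April 2032 is a Wednesday and not a holiday, the date is unchanged.
Deadline: 14 April 2032.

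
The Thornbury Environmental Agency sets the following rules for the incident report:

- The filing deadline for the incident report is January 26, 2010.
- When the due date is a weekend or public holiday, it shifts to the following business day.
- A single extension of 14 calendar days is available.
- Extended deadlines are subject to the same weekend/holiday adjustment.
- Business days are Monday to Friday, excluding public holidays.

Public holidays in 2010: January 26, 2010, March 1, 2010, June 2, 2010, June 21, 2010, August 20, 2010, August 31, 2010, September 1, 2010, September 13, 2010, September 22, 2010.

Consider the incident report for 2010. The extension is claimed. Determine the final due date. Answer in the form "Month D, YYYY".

Start from the fixed due date, January 26, 2010.
January 26, 2010 falls on a listed holiday. Rolling to the next business day gives January 27, 2010, a Wednesday.
Add the 14 calendar-day extension to January 27, 2010: February 10, 2010.
February 10, 2010 is a Wednesday and not a listed holiday, so it stands.
Final deadline: February 10, 2010.

February 10, 2010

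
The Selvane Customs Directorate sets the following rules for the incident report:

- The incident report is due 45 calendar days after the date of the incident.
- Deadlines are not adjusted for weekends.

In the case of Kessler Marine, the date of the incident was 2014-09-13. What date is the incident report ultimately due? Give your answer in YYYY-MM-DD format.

Adding 45 calendar days to 2014-09-13 gives 2014-10-28.
2014-10-28 falls on a Tuesday. The rules make no weekend/holiday allowance, so it remains 2014-10-28.
So the filing is due 2014-10-28.

2014-10-28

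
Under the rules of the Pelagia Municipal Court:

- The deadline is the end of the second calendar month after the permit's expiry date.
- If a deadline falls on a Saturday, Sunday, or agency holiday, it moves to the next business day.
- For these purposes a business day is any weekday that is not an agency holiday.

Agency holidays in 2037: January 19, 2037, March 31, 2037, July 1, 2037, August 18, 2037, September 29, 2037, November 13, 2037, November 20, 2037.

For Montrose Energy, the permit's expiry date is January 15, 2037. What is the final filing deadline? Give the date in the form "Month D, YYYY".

2 months after January 15, 2037 falls in March 2037; the last day of that month is March 31, 2037.
March 31, 2037 is a listed holiday; the next business day is April 1, 2037 (Wednesday).
The final due date is April 1, 2037.

April 1, 2037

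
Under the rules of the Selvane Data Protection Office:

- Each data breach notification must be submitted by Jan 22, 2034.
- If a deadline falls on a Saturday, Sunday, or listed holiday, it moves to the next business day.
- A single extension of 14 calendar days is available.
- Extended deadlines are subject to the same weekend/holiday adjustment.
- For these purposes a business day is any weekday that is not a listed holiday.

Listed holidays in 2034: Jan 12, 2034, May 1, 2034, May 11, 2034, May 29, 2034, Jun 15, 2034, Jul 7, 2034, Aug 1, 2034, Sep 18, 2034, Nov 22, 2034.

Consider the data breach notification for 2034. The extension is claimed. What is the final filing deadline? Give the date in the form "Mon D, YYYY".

Feb 6, 2034

The stated deadline is Jan 22, 2034.
Jan 22, 2034 is a Sunday; the next business day is Jan 23, 2034 (Monday).
Add the 14 calendar-day extension to Jan 23, 2034: Feb 6, 2034.
Feb 6, 2034 (Monday) is already a business day.
So the filing is due Feb 6, 2034.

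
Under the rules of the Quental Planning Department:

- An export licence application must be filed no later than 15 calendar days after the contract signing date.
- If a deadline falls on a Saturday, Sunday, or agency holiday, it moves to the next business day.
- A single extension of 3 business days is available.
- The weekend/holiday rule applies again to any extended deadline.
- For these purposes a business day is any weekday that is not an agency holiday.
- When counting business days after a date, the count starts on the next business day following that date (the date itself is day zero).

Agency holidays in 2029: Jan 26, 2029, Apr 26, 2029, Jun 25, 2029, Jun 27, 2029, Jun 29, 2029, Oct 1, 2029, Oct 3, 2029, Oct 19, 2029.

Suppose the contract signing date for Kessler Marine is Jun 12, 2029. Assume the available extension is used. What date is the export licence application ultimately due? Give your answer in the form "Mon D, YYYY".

Jul 4, 2029

From Jun 12, 2029, 15 calendar days later is Jun 27, 2029.
Because Jun 27, 2029 is a listed holiday, the deadline becomes Jun 28, 2029 (Thursday).
Applying the 3-business-day extension: 3 business days after Jun 28, 2029 is Jul 4, 2029.
Since Jul 4, 2029 is a Wednesday and not a holiday, the date is unchanged.
So the filing is due Jul 4, 2029.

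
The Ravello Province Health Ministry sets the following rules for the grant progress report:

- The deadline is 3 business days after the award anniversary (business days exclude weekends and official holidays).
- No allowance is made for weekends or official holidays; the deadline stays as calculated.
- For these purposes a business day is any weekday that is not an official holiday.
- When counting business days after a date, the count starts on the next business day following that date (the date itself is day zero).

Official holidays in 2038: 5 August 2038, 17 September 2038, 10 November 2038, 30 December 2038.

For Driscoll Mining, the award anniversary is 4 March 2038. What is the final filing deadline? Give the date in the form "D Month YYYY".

9 March 2038

Starting the day after 4 March 2038 and counting 3 business days lands on 9 March 2038.
9 March 2038 falls on a Tuesday. The rules make no weekend/holiday allowance, so it remains 9 March 2038.
Deadline: 9 March 2038.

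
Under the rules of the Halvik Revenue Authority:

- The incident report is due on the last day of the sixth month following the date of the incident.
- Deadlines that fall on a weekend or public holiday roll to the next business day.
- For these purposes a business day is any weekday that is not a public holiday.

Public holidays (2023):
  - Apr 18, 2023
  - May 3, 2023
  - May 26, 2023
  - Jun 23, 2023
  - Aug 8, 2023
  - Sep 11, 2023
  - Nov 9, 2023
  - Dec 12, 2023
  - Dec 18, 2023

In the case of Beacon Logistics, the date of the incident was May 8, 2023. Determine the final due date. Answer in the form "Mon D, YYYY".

Nov 30, 2023

The sixth month after May 8, 2023 is November 2023, whose last day is Nov 30, 2023.
Nov 30, 2023 is a Thursday and not a listed holiday, so it stands.
Deadline: Nov 30, 2023.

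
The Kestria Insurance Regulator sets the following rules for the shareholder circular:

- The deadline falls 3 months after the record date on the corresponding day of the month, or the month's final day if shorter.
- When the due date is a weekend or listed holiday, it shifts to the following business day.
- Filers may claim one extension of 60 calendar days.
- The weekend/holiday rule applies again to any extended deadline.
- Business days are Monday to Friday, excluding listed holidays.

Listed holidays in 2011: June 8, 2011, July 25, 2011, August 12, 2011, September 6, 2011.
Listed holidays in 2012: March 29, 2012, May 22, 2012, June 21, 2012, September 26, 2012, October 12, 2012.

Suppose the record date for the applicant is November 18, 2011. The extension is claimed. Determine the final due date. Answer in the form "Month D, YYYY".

April 20, 2012

3 months after November 18, 2011, on the same day of the month, is February 18, 2012.
February 18, 2012 is a Saturday; the next business day is February 20, 2012 (Monday).
Add the 60 calendar-day extension to February 20, 2012: April 20, 2012.
Since April 20, 2012 is a Friday and not a holiday, the date is unchanged.
The final due date is April 20, 2012.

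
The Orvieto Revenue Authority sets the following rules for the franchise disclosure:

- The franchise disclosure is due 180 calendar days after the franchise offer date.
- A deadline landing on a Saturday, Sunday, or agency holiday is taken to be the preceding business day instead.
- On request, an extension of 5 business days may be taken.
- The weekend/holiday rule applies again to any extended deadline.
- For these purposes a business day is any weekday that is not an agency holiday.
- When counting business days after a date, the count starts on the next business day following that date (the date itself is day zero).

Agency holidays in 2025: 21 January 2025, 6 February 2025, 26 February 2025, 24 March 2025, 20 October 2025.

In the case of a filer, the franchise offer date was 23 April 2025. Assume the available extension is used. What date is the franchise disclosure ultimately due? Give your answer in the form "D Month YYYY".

27 October 2025

From 23 April 2025, 180 calendar days later is 20 October 2025.
20 October 2025 falls on a listed holiday. Rolling to the preceding business day gives 17 October 2025, a Friday.
The 5-business-day extension runs from 17 October 2025 to 27 October 2025.
Since 27 October 2025 is a Monday and not a holiday, the date is unchanged.
The final due date is 27 October 2025.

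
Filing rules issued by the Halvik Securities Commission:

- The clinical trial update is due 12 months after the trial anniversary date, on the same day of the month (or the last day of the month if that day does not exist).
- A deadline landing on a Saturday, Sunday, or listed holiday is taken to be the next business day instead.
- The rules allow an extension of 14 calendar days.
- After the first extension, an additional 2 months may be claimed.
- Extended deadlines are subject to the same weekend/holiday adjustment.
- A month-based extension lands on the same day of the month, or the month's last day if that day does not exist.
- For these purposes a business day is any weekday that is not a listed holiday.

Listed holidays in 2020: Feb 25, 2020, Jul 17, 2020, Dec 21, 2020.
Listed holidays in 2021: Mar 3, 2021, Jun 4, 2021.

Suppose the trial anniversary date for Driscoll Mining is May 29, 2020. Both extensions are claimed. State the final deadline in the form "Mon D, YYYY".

Aug 16, 2021

12 months from May 29, 2020 is May 29, 2021.
Because May 29, 2021 is a Saturday, the deadline becomes May 31, 2021 (Monday).
With the 14-day extension, May 31, 2021 becomes Jun 14, 2021.
Jun 14, 2021 falls on a Monday, which is a business day, so no adjustment is needed.
Applying the 2 months extension: 2 months after Jun 14, 2021 is Aug 14, 2021.
Because Aug 14, 2021 is a Saturday, the deadline becomes Aug 16, 2021 (Monday).
The final due date is Aug 16, 2021.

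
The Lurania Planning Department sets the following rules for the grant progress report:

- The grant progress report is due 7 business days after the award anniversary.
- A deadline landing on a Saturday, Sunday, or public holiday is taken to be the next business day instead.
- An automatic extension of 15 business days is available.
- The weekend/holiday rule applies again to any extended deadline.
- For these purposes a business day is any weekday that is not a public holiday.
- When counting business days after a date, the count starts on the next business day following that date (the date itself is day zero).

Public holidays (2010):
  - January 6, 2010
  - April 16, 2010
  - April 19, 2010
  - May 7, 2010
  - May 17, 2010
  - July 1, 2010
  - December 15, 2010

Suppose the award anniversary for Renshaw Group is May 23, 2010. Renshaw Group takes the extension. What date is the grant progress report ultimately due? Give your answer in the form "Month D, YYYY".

Counting 7 business days after May 23, 2010 (skipping weekends and listed holidays) reaches June 1, 2010.
Since June 1, 2010 is a Tuesday and not a holiday, the date is unchanged.
Applying the 15-business-day extension: 15 business days after June 1, 2010 is June 22, 2010.
June 22, 2010 falls on a Tuesday, which is a business day, so no adjustment is needed.
The final due date is June 22, 2010.

June 22, 2010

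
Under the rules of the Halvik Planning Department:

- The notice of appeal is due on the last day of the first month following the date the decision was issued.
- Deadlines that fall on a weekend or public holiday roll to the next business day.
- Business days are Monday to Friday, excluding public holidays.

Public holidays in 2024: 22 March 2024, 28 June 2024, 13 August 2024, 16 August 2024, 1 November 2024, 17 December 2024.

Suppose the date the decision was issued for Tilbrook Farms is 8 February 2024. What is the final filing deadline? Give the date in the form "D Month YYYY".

1 month after 8 February 2024 falls in March 2024; the last day of that month is 31 March 2024.
31 March 2024 is a Sunday, so it moves to the next business day, 1 April 2024 (Monday).
The final due date is 1 April 2024.

1 April 2024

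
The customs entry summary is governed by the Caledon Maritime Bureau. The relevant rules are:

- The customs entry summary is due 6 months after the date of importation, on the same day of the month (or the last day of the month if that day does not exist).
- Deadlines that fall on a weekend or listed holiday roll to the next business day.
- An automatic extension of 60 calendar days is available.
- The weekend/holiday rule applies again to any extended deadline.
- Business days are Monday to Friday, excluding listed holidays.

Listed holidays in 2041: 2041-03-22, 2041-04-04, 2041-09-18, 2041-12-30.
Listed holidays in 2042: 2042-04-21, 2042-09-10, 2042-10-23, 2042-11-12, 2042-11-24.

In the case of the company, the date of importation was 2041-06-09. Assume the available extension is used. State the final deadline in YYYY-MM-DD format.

Moving 6 months forward from 2041-06-09 on the corresponding day gives 2041-12-09.
2041-12-09 falls on a Monday, which is a business day, so no adjustment is needed.
Add the 60 calendar-day extension to 2041-12-09: 2042-02-07.
Since 2042-02-07 is a Friday and not a holiday, the date is unchanged.
Final deadline: 2042-02-07.

2042-02-07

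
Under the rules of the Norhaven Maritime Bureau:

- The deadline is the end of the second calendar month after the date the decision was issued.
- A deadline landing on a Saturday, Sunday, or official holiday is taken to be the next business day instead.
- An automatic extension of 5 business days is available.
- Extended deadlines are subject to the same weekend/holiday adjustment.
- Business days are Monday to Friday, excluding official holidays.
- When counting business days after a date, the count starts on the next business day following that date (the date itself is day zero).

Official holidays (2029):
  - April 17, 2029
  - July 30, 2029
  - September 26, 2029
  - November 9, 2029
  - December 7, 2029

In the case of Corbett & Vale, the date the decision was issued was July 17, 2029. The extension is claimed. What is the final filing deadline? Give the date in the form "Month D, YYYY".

October 8, 2029

The second month after July 17, 2029 is September 2029, whose last day is September 30, 2029.
September 30, 2029 is a Sunday, so it moves to the next business day, October 1, 2029 (Monday).
The 5-business-day extension runs from October 1, 2029 to October 8, 2029.
October 8, 2029 is a Monday and not a listed holiday, so it stands.
So the filing is due October 8, 2029.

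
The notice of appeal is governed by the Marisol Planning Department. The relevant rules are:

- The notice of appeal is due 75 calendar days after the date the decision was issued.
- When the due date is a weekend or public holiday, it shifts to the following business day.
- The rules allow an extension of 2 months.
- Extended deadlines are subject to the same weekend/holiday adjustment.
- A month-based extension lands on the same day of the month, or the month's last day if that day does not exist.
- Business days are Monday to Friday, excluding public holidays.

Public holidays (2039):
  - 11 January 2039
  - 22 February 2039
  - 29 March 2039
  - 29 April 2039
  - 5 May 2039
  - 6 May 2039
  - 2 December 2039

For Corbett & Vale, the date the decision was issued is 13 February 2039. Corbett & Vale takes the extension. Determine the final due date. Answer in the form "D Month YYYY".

4 July 2039

Adding 75 calendar days to 13 February 2039 gives 29 April 2039.
29 April 2039 is a listed holiday; the next business day is 2 May 2039 (Monday).
The 2 months extension carries 2 May 2039 to 2 July 2039.
Because 2 July 2039 is a Saturday, the deadline becomes 4 July 2039 (Monday).
Final deadline: 4 July 2039.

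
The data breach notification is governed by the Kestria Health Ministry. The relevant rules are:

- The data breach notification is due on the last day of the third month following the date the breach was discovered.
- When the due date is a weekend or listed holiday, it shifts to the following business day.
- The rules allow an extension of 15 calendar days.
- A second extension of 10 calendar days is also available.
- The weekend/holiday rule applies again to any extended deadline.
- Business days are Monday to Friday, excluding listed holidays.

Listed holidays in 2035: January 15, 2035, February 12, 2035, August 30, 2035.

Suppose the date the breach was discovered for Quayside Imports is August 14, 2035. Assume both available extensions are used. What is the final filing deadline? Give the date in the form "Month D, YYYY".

The third month after August 14, 2035 is November 2035, whose last day is November 30, 2035.
November 30, 2035 is a Friday and not a listed holiday, so it stands.
Applying the 15-calendar-day extension: November 30, 2035 + 15 days = December 15, 2035.
December 15, 2035 falls on a Saturday. Rolling to the next business day gives December 17, 2035, a Monday.
Add the 10 calendar-day extension to December 17, 2035: December 27, 2035.
December 27, 2035 falls on a Thursday, which is a business day, so no adjustment is needed.
Final deadline: December 27, 2035.

December 27, 2035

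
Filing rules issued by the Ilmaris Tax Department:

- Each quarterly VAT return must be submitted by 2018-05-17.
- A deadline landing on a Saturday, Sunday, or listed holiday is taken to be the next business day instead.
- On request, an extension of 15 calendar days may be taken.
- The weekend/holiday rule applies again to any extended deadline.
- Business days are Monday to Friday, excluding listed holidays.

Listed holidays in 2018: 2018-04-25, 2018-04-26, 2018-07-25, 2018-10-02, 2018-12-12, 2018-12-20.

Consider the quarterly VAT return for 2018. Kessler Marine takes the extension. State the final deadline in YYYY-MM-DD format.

2018-06-01

The statutory due date is 2018-05-17.
Since 2018-05-17 is a Thursday and not a holiday, the date is unchanged.
With the 15-day extension, 2018-05-17 becomes 2018-06-01.
2018-06-01 (Friday) is already a business day.
Deadline: 2018-06-01.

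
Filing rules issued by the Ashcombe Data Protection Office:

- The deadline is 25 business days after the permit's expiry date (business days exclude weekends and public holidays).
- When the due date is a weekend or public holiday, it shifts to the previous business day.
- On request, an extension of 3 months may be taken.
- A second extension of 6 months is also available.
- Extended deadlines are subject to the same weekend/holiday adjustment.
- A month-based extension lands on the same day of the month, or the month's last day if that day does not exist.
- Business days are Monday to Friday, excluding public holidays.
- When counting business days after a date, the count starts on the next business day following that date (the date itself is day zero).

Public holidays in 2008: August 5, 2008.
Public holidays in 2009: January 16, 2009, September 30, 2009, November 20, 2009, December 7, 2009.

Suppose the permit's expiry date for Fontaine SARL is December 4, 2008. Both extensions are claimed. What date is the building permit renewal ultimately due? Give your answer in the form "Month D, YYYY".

October 8, 2009

Starting the day after December 4, 2008 and counting 25 business days lands on January 8, 2009.
January 8, 2009 is a Thursday and not a listed holiday, so it stands.
Add 3 months to January 8, 2009: April 8, 2009.
April 8, 2009 is a Wednesday and not a listed holiday, so it stands.
Applying the 6 months extension: 6 months after April 8, 2009 is October 8, 2009.
October 8, 2009 is a Thursday and not a listed holiday, so it stands.
The final due date is October 8, 2009.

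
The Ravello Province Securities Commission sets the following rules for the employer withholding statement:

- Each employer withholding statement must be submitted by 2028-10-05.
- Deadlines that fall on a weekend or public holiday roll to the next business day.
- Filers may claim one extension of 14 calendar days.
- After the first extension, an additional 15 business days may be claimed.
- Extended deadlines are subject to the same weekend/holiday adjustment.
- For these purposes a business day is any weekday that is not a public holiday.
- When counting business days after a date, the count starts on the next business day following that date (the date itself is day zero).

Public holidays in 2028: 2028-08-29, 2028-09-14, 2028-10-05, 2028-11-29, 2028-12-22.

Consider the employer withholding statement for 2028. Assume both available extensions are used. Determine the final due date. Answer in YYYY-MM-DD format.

The statutory due date is 2028-10-05.
2028-10-05 is a listed holiday; the next business day is 2028-10-06 (Friday).
Add the 14 calendar-day extension to 2028-10-06: 2028-10-20.
2028-10-20 (Friday) is already a business day.
Counting 15 further business days from 2028-10-20 reaches 2028-11-10.
2028-11-10 falls on a Friday, which is a business day, so no adjustment is needed.
The final due date is 2028-11-10.

2028-11-10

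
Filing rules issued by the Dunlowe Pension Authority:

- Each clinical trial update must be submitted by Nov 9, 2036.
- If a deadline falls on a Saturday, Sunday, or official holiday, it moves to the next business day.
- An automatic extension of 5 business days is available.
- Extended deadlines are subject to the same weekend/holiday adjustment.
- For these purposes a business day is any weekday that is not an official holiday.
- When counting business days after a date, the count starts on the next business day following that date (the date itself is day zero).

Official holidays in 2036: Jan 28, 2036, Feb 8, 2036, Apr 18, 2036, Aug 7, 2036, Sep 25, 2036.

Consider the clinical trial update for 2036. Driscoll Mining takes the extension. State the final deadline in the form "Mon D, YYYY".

The stated deadline is Nov 9, 2036.
Nov 9, 2036 falls on a Sunday. Rolling to the next business day gives Nov 10, 2036, a Monday.
The 5-business-day extension runs from Nov 10, 2036 to Nov 17, 2036.
Since Nov 17, 2036 is a Monday and not a holiday, the date is unchanged.
The final due date is Nov 17, 2036.

Nov 17, 2036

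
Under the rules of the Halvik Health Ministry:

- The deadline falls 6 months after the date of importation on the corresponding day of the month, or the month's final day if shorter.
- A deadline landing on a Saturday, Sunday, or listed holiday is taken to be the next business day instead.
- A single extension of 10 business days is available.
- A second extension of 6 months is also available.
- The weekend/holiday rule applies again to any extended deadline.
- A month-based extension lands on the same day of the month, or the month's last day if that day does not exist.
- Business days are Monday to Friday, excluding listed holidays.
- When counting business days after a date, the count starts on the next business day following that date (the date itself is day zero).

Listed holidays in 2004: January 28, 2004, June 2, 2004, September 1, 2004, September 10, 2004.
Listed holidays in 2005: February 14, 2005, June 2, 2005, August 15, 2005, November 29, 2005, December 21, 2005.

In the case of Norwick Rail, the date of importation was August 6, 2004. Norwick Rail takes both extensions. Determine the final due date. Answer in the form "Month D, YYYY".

6 months from August 6, 2004 is February 6, 2005.
February 6, 2005 falls on a Sunday. Rolling to the next business day gives February 7, 2005, a Monday.
Counting 10 further business days from February 7, 2005 reaches February 22, 2005.
February 22, 2005 falls on a Tuesday, which is a business day, so no adjustment is needed.
Applying the 6 months extension: 6 months after February 22, 2005 is August 22, 2005.
August 22, 2005 (Monday) is already a business day.
Deadline: August 22, 2005.

August 22, 2005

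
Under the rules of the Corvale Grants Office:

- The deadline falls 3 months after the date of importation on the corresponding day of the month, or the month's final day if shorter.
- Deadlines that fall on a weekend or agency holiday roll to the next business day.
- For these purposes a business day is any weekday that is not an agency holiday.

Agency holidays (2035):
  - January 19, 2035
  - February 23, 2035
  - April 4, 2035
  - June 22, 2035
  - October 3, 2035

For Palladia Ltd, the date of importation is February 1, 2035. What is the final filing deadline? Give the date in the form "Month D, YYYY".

3 months from February 1, 2035 is May 1, 2035.
Since May 1, 2035 is a Tuesday and not a holiday, the date is unchanged.
So the filing is due May 1, 2035.

May 1, 2035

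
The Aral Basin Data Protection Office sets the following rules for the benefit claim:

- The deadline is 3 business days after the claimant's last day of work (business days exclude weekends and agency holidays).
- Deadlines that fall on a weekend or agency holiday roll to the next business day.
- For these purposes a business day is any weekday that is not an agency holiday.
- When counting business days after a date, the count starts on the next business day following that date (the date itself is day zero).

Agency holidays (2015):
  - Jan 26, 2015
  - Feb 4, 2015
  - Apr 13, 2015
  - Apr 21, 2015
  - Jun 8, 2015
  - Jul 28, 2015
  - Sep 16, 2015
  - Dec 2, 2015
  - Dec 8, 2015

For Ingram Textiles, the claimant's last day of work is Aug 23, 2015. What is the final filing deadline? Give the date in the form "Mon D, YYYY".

Aug 26, 2015

Counting 3 business days after Aug 23, 2015 (skipping weekends and listed holidays) reaches Aug 26, 2015.
Since Aug 26, 2015 is a Wednesday and not a holiday, the date is unchanged.
So the filing is due Aug 26, 2015.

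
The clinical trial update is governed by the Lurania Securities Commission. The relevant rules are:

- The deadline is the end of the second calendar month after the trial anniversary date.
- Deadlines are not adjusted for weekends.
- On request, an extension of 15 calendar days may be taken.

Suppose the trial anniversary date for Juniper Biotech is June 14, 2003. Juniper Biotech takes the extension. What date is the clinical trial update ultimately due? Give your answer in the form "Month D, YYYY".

2 months after June 14, 2003 falls in August 2003; the last day of that month is August 31, 2003.
August 31, 2003 is a Sunday; no weekend or holiday adjustment applies.
Add the 15 calendar-day extension to August 31, 2003: September 15, 2003.
September 15, 2003 is a Monday; no weekend or holiday adjustment applies.
Final deadline: September 15, 2003.

September 15, 2003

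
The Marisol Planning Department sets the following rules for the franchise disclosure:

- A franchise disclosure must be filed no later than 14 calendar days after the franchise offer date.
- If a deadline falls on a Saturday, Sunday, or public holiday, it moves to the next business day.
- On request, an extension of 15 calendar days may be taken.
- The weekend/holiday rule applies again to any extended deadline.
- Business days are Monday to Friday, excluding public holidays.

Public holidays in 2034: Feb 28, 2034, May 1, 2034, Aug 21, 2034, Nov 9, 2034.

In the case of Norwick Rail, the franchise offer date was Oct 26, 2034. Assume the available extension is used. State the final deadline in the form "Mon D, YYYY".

Nov 27, 2034

From Oct 26, 2034, 14 calendar days later is Nov 9, 2034.
Nov 9, 2034 falls on a listed holiday. Rolling to the next business day gives Nov 10, 2034, a Friday.
Add the 15 calendar-day extension to Nov 10, 2034: Nov 25, 2034.
Nov 25, 2034 is a Saturday; the next business day is Nov 27, 2034 (Monday).
The final due date is Nov 27, 2034.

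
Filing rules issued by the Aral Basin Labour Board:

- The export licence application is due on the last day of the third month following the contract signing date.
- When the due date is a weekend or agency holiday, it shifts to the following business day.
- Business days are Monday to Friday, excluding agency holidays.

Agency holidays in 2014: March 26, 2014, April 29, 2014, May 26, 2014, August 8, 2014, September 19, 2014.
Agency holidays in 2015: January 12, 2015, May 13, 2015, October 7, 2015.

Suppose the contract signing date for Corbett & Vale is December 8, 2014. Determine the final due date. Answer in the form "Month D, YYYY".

March 31, 2015

The third month after December 8, 2014 is March 2015, whose last day is March 31, 2015.
March 31, 2015 falls on a Tuesday, which is a business day, so no adjustment is needed.
The final due date is March 31, 2015.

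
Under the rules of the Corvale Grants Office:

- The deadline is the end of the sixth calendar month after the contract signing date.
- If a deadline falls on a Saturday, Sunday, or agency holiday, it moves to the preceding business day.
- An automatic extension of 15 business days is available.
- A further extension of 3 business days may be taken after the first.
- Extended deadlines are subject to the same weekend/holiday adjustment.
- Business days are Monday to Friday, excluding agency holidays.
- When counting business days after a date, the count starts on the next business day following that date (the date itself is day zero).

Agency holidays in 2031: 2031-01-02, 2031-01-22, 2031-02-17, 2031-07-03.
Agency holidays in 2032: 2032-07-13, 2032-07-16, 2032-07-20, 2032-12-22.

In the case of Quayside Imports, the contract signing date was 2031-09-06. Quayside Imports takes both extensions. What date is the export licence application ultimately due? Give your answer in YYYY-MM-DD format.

6 months after 2031-09-06 is March 2032; that month ends on 2032-03-31.
2032-03-31 is a Wednesday and not a listed holiday, so it stands.
Applying the 15-business-day extension: 15 business days after 2032-03-31 is 2032-04-21.
2032-04-21 (Wednesday) is already a business day.
Applying the 3-business-day extension: 3 business days after 2032-04-21 is 2032-04-26.
Since 2032-04-26 is a Monday and not a holiday, the date is unchanged.
The final due date is 2032-04-26.

2032-04-26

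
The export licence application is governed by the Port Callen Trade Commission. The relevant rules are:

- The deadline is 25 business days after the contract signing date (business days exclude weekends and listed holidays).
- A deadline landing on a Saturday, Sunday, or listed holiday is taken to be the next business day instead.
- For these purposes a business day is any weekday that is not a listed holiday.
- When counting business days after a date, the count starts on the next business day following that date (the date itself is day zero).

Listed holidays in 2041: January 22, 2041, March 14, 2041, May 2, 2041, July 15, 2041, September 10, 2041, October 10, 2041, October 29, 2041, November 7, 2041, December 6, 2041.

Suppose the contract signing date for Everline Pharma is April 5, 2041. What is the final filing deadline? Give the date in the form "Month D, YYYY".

May 13, 2041

Starting the day after April 5, 2041 and counting 25 business days lands on May 13, 2041.
Since May 13, 2041 is a Monday and not a holiday, the date is unchanged.
Final deadline: May 13, 2041.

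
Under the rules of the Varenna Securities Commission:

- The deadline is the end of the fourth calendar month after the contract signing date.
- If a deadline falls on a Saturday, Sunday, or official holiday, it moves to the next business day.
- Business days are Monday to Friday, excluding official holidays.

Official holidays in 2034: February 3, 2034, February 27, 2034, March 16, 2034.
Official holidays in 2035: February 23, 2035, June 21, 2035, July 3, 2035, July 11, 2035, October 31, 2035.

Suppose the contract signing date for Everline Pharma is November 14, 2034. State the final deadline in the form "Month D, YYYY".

The fourth month after November 14, 2034 is March 2035, whose last day is March 31, 2035.
Because March 31, 2035 is a Saturday, the deadline becomes April 2, 2035 (Monday).
Deadline: April 2, 2035.

April 2, 2035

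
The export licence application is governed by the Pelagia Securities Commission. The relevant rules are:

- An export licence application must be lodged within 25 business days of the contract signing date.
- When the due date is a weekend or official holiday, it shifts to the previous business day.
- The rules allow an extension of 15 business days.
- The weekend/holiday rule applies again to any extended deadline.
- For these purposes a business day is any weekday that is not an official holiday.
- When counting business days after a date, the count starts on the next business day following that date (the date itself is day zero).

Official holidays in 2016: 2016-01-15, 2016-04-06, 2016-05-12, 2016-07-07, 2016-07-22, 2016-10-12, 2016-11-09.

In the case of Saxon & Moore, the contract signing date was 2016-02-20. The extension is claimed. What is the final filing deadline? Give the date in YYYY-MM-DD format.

25 business days after 2016-02-20, excluding weekends and holidays, is 2016-03-25.
2016-03-25 is a Friday and not a listed holiday, so it stands.
Applying the 15-business-day extension: 15 business days after 2016-03-25 is 2016-04-18.
2016-04-18 is a Monday and not a listed holiday, so it stands.
The final due date is 2016-04-18.

2016-04-18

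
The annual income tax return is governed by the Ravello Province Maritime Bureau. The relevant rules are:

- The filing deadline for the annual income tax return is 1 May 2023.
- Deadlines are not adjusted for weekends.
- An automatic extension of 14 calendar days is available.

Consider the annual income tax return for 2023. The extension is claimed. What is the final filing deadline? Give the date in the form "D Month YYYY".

15 May 2023

The stated deadline is 1 May 2023.
No adjustment is made for weekends or holidays, so 1 May 2023 stands.
Applying the 14-calendar-day extension: 1 May 2023 + 14 days = 15 May 2023.
15 May 2023 is a Monday; no weekend or holiday adjustment applies.
Deadline: 15 May 2023.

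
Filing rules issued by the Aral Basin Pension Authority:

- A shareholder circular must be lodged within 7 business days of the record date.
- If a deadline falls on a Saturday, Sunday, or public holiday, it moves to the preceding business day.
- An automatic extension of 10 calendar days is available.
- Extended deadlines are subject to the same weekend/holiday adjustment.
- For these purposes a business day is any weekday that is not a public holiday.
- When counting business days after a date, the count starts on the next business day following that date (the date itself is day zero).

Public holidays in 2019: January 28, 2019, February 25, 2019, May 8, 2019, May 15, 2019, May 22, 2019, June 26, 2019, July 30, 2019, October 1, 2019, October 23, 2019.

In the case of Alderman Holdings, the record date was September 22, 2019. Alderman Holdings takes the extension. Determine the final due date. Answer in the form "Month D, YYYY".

7 business days after September 22, 2019, excluding weekends and holidays, is October 2, 2019.
October 2, 2019 falls on a Wednesday, which is a business day, so no adjustment is needed.
With the 10-day extension, October 2, 2019 becomes October 12, 2019.
October 12, 2019 is a Saturday, so it moves to the preceding business day, October 11, 2019 (Friday).
Deadline: October 11, 2019.

October 11, 2019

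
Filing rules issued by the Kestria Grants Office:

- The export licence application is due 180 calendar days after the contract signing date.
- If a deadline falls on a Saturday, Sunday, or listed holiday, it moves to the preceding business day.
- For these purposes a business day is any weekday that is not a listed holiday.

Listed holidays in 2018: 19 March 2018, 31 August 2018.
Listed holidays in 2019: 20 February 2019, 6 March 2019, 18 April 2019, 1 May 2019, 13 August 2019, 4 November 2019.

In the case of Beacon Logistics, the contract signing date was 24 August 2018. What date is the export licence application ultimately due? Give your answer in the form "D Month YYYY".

19 February 2019

From 24 August 2018, 180 calendar days later is 20 February 2019.
Because 20 February 2019 is a listed holiday, the deadline becomes 19 February 2019 (Tuesday).
The final due date is 19 February 2019.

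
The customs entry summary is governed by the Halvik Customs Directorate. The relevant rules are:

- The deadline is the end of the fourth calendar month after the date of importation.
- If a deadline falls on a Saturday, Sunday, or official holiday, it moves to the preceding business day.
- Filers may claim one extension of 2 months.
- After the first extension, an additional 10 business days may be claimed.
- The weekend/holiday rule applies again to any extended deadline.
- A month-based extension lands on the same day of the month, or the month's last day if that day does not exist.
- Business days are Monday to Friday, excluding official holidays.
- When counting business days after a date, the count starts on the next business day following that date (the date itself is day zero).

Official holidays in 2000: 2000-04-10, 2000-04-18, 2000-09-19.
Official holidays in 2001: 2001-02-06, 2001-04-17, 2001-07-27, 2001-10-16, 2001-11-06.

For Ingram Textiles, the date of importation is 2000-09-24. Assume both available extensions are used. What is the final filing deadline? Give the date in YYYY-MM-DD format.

4 months after 2000-09-24 is January 2001; that month ends on 2001-01-31.
2001-01-31 (Wednesday) is already a business day.
Add 2 months to 2001-01-31: 2001-03-31.
2001-03-31 is a Saturday; the preceding business day is 2001-03-30 (Friday).
Counting 10 further business days from 2001-03-30 reaches 2001-04-13.
2001-04-13 is a Friday and not a listed holiday, so it stands.
So the filing is due 2001-04-13.

2001-04-13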